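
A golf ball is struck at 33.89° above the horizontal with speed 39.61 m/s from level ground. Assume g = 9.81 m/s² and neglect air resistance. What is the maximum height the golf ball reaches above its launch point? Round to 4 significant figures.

Vertical component of launch velocity: v_y = 39.61 sin 33.89° = 22.087 m/s.
At the highest point the vertical velocity is zero, so v_y² = 2 g h_max.
h_max = (22.087)² / (2 × 9.81) = 487.84 / 19.62 = 24.86 m.

24.86 m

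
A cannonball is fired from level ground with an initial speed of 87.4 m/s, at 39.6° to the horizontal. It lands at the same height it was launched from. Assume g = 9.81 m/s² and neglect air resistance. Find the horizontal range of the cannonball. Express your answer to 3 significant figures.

For level ground, R = v₀² sin(2θ) / g.
sin(2 × 39.6°) = sin 79.20° = 0.9823.
R = (87.4)² × 0.9823 / 9.81 = 765 m.

765 m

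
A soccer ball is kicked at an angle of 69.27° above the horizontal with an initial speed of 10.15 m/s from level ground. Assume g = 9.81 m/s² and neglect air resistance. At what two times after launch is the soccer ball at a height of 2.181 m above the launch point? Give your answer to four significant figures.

0.2664 s and 1.669 s

v_y0 = 10.15 sin 69.27° = 9.4929 m/s.
Set y = v_y0 t − ½ g t² = 2.181: 4.905 t² − 9.4929 t + 2.181 = 0.
t = [9.4929 ± √(90.115 − 42.791)] / 9.81 = (9.4929 ± 6.8792) / 9.81, giving t = 0.2664 s or t = 1.669 s.
So the soccer ball is at 2.181 m at t = 0.2664 s (rising) and t = 1.669 s (falling).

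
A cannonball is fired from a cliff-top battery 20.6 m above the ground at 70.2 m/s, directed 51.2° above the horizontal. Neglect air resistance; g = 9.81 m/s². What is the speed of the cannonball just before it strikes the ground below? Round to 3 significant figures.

v_x = 70.2 cos 51.2° = 43.99 m/s is unchanged throughout.
For the vertical component, v_y² = v_y0² + 2 g h = (54.71)² + 2×9.81×20.6 = 3397, so |v_y| = 58.28 m/s.
Impact speed = √(v_x² + v_y²) = √(1935 + 3397) = 73.0 m/s.

73.0 m/s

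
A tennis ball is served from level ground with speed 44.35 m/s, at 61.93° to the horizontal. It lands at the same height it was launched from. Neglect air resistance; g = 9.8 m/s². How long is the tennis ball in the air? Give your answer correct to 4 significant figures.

Vertical component: v_y = 44.35 sin 61.93° = 39.133 m/s.
For a projectile landing at launch height, time of flight is t = 2 v_y / g = 2 × 39.133 / 9.8 = 7.986 s.

7.986 s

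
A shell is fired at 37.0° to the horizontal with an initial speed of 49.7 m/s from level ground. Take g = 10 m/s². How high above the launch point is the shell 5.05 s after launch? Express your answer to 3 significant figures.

23.5 m

v_y0 = 49.7 sin 37.0° = 29.91 m/s.
y(t) = v_y0 t − ½ g t² = 29.91×5.05 − 5.000×5.05² = 23.5 m.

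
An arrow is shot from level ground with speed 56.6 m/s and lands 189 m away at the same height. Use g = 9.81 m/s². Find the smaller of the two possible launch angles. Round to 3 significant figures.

Level-ground range: R = v₀² sin(2θ)/g ⇒ sin 2θ = R g / v₀² = 189×9.81/56.6² = 0.5788.
2θ = arcsin(0.5788) = 35.37° or 180° − 35.37° = 144.63°.
So θ = 17.7° or θ = 72.3°.

17.7°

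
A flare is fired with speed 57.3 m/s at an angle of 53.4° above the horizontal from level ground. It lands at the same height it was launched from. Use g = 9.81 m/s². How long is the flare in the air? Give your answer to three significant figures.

Vertical component: v_y = 57.3 sin 53.4° = 46.00 m/s.
For a projectile landing at launch height, time of flight is t = 2 v_y / g = 2 × 46.00 / 9.81 = 9.38 s.

9.38 s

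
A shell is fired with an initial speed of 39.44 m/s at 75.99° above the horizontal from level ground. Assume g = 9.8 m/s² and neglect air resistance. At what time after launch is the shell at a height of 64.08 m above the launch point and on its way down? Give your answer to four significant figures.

v_y0 = 39.44 sin 75.99° = 38.267 m/s.
Set y = v_y0 t − ½ g t² = 64.08: 4.900 t² − 38.267 t + 64.08 = 0.
t = [38.267 ± √(1464.4 − 1256.0)] / 9.8 = (38.267 ± 14.436) / 9.8, giving t = 2.432 s or t = 5.378 s.
On the way down corresponds to the larger root: t = 5.378 s.

5.378 s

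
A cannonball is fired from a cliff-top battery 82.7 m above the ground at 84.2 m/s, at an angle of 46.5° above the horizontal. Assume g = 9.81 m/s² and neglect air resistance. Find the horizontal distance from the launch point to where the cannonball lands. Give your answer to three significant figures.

793 m

Components: v_x = 84.2 cos 46.5° = 57.96 m/s, v_y = 84.2 sin 46.5° = 61.08 m/s.
Vertical: 0 = 82.7 + 61.08 t − ½(9.81) t² ⇒ 4.905 t² − 61.08 t − 82.7 = 0.
t = [61.08 + √(3731 + 1623)] / 9.810 = 13.69 s.
Horizontal: R = v_x · t = 57.96 × 13.69 = 793 m.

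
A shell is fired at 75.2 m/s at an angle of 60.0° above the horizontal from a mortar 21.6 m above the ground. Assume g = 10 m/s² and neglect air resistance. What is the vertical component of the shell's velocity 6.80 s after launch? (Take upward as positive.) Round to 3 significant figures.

Initial vertical component: v_y0 = 75.2 sin 60.0° = 65.13 m/s.
v_y(t) = v_y0 − g t = 65.13 − 10 × 6.80 = -2.87 m/s.

-2.87 m/s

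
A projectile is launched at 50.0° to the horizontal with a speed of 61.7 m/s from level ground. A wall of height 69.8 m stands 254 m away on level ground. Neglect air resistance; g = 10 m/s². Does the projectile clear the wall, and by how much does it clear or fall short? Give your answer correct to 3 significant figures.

Yes — it clears the wall by 27.8 m.

v_x = 61.7 cos 50.0° = 39.66 m/s; v_y0 = 61.7 sin 50.0° = 47.26 m/s.
Time to reach the wall: t = 254 / 39.66 = 6.404 s.
Height at that point: y = 47.26×6.404 − 5.000×6.404² = 97.60 m.
That is 97.60 − 69.8 = 27.8 m above the top of the wall, so the projectile clears it.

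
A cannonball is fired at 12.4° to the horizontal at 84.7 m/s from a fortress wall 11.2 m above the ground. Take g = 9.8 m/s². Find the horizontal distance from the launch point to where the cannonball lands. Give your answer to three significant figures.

352 m

Components: v_x = 84.7 cos 12.4° = 82.72 m/s, v_y = 84.7 sin 12.4° = 18.19 m/s.
Vertical: 0 = 11.2 + 18.19 t − ½(9.8) t² ⇒ 4.900 t² − 18.19 t − 11.2 = 0.
t = [18.19 + √(330.9 + 219.5)] / 9.800 = 4.250 s.
Horizontal: R = v_x · t = 82.72 × 4.250 = 352 m.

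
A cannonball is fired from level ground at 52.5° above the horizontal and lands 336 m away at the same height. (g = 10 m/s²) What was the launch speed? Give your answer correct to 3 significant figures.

On level ground, R = v₀² sin(2θ) / g, so v₀ = √(R g / sin 2θ).
sin(2 × 52.5°) = 0.9659.
v₀ = √(336 × 10 / 0.9659) = √3479 = 59.0 m/s.

59.0 m/s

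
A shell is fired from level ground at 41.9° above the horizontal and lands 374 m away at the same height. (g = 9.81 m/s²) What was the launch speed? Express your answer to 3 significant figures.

60.7 m/s

On level ground, R = v₀² sin(2θ) / g, so v₀ = √(R g / sin 2θ).
sin(2 × 41.9°) = 0.9942.
v₀ = √(374 × 9.81 / 0.9942) = √3690 = 60.7 m/s.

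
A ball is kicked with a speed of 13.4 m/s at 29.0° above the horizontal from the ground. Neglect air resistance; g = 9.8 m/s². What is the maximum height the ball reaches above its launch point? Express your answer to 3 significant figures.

2.15 m

Vertical component of launch velocity: v_y = 13.4 sin 29.0° = 6.496 m/s.
At the highest point the vertical velocity is zero, so v_y² = 2 g h_max.
h_max = (6.496)² / (2 × 9.8) = 42.20 / 19.60 = 2.15 m.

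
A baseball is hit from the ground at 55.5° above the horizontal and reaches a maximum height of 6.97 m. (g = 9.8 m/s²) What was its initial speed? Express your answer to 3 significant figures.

14.2 m/s

At maximum height v_y = 0, so (v₀ sin θ)² = 2 g H.
v₀ sin 55.5° = √(2 × 9.8 × 6.97) = 11.69 m/s.
v₀ = 11.69 / sin 55.5° = 11.69 / 0.8241 = 14.2 m/s.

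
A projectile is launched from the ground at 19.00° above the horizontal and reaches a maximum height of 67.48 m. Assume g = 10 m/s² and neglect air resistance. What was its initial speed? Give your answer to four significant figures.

At maximum height v_y = 0, so (v₀ sin θ)² = 2 g H.
v₀ sin 19.00° = √(2 × 10 × 67.48) = 36.737 m/s.
v₀ = 36.737 / sin 19.00° = 36.737 / 0.3256 = 112.8 m/s.

112.8 m/s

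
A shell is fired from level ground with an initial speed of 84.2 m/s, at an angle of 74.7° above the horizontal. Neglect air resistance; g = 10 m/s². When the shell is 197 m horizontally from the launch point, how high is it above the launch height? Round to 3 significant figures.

v_x = 84.2 cos 74.7° = 22.22 m/s, v_y0 = 84.2 sin 74.7° = 81.22 m/s.
Time to reach x = 197 m: t = x / v_x = 197 / 22.22 = 8.866 s.
y = v_y0 t − ½ g t² = 81.22×8.866 − 5.000×8.866² = 327 m.

327 m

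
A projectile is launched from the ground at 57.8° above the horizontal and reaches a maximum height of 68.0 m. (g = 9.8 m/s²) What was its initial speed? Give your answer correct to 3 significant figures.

At maximum height v_y = 0, so (v₀ sin θ)² = 2 g H.
v₀ sin 57.8° = √(2 × 9.8 × 68.0) = 36.51 m/s.
v₀ = 36.51 / sin 57.8° = 36.51 / 0.8462 = 43.1 m/s.

43.1 m/s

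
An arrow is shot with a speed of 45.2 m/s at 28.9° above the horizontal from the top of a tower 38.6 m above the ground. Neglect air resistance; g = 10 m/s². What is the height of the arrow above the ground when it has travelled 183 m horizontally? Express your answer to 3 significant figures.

32.7 m

v_x = 45.2 cos 28.9° = 39.57 m/s, v_y0 = 45.2 sin 28.9° = 21.84 m/s.
Time to reach x = 183 m: t = x / v_x = 183 / 39.57 = 4.625 s.
y = 38.6 + v_y0 t − ½ g t² = 38.6 + 21.84×4.625 − 5.000×4.625² = 32.7 m.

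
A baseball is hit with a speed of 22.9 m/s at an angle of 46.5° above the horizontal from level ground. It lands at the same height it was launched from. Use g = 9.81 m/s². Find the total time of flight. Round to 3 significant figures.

Vertical component: v_y = 22.9 sin 46.5° = 16.61 m/s.
For a projectile landing at launch height, time of flight is t = 2 v_y / g = 2 × 16.61 / 9.81 = 3.39 s.

3.39 s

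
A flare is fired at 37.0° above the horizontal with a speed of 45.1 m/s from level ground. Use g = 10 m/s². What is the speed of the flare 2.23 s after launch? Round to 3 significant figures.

36.3 m/s

v_x = 45.1 cos 37.0° = 36.02 m/s (constant).
v_y(t) = 45.1 sin 37.0° − g t = 27.14 − 10 × 2.23 = 4.840 m/s.
Speed = √(v_x² + v_y²) = √(1297 + 23.43) = 36.3 m/s.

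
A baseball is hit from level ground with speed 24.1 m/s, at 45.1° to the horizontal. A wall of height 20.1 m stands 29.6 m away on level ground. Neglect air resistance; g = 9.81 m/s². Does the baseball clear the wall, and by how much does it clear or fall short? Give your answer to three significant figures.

v_x = 24.1 cos 45.1° = 17.01 m/s; v_y0 = 24.1 sin 45.1° = 17.07 m/s.
Time to reach the wall: t = 29.6 / 17.01 = 1.740 s.
Height at that point: y = 17.07×1.740 − 4.905×1.740² = 14.85 m.
That is 20.1 − 14.85 = 5.25 m below the top of the wall, so the baseball does not clear it.

No — it falls 5.25 m short of clearing the wall.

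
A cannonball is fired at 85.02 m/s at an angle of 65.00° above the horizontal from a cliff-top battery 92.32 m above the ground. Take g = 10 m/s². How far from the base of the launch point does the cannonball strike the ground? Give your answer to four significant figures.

593.9 m

Components: v_x = 85.02 cos 65.00° = 35.931 m/s, v_y = 85.02 sin 65.00° = 77.054 m/s.
Vertical: 0 = 92.32 + 77.054 t − ½(10) t² ⇒ 5.000 t² − 77.054 t − 92.32 = 0.
t = [77.054 + √(5937.3 + 1846.4)] / 10.00 = 16.528 s.
Horizontal: R = v_x · t = 35.931 × 16.528 = 593.9 m.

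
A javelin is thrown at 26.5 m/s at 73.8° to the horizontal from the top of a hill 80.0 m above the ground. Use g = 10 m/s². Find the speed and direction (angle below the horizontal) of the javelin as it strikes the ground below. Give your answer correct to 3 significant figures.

48.0 m/s at 81.1° below the horizontal

v_x = 26.5 cos 73.8° = 7.393 m/s (constant).
|v_y| at impact = √((25.45)² + 2×10×80.0) = 47.41 m/s.
Speed = √(7.393² + 47.41²) = 48.0 m/s; angle = arctan(47.41/7.393) = 81.1° below horizontal.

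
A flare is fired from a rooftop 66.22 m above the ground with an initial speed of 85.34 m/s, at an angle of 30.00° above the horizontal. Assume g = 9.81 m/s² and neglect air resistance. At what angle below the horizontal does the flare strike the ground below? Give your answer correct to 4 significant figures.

v_x = 85.34 cos 30.00° = 73.907 m/s.
At impact |v_y| = √(v_y0² + 2 g h) = √(42.670² + 2×9.81×66.22) = 55.857 m/s.
Angle below horizontal = arctan(|v_y| / v_x) = arctan(55.857 / 73.907) = 37.08°.

37.08°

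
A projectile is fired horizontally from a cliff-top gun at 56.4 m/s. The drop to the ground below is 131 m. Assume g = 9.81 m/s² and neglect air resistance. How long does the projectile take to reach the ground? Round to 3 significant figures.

The horizontal speed doesn't affect the fall. With v_y0 = 0, h = ½ g t².
t = √(2 × 131 / 9.81) = √26.71 = 5.17 s.

5.17 s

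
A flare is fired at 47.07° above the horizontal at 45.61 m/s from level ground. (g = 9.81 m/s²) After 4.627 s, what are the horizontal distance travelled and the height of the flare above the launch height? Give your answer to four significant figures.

x = 143.7 m, y = 49.51 m

v_x = 45.61 cos 47.07° = 31.065 m/s; v_y0 = 45.61 sin 47.07° = 33.395 m/s.
x = v_x t = 31.065 × 4.627 = 143.7 m.
y = v_y0 t − ½ g t² = 33.395×4.627 − 4.905×4.627² = 49.51 m.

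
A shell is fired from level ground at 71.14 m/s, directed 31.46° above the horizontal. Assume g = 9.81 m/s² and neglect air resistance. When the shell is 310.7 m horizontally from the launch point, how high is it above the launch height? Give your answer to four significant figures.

61.51 m

v_x = 71.14 cos 31.46° = 60.683 m/s, v_y0 = 71.14 sin 31.46° = 37.128 m/s.
Time to reach x = 310.7 m: t = x / v_x = 310.7 / 60.683 = 5.1201 s.
y = v_y0 t − ½ g t² = 37.128×5.1201 − 4.905×5.1201² = 61.51 m.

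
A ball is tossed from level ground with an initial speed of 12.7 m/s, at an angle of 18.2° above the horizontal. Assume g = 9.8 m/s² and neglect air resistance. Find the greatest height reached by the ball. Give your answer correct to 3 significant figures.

0.803 m

Vertical component of launch velocity: v_y = 12.7 sin 18.2° = 3.967 m/s.
At the highest point the vertical velocity is zero, so v_y² = 2 g h_max.
h_max = (3.967)² / (2 × 9.8) = 15.74 / 19.60 = 0.803 m.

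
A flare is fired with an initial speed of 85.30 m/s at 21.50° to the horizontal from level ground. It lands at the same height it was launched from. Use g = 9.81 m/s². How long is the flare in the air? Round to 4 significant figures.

Vertical component: v_y = 85.30 sin 21.50° = 31.263 m/s.
For a projectile landing at launch height, time of flight is t = 2 v_y / g = 2 × 31.263 / 9.81 = 6.374 s.

6.374 s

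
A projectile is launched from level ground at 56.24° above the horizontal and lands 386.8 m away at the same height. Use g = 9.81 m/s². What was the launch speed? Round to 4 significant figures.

64.08 m/s

On level ground, R = v₀² sin(2θ) / g, so v₀ = √(R g / sin 2θ).
sin(2 × 56.24°) = 0.9240.
v₀ = √(386.8 × 9.81 / 0.9240) = √4106.6 = 64.08 m/s.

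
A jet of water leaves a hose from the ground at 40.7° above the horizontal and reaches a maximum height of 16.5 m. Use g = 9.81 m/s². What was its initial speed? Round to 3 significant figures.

27.6 m/s

At maximum height v_y = 0, so (v₀ sin θ)² = 2 g H.
v₀ sin 40.7° = √(2 × 9.81 × 16.5) = 17.99 m/s.
v₀ = 17.99 / sin 40.7° = 17.99 / 0.6521 = 27.6 m/s.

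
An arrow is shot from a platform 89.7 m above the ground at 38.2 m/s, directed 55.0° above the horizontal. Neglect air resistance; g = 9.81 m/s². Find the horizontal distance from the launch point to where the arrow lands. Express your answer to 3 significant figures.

Components: v_x = 38.2 cos 55.0° = 21.91 m/s, v_y = 38.2 sin 55.0° = 31.29 m/s.
Vertical: 0 = 89.7 + 31.29 t − ½(9.81) t² ⇒ 4.905 t² − 31.29 t − 89.7 = 0.
t = [31.29 + √(979.1 + 1760)] / 9.810 = 8.525 s.
Horizontal: R = v_x · t = 21.91 × 8.525 = 187 m.

187 m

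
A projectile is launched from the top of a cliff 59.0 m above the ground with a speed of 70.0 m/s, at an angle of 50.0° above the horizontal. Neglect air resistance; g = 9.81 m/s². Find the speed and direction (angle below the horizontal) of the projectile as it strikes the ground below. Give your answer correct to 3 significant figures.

v_x = 70.0 cos 50.0° = 45.00 m/s (constant).
|v_y| at impact = √((53.62)² + 2×9.81×59.0) = 63.50 m/s.
Speed = √(45.00² + 63.50²) = 77.8 m/s; angle = arctan(63.50/45.00) = 54.7° below horizontal.

77.8 m/s at 54.7° below the horizontal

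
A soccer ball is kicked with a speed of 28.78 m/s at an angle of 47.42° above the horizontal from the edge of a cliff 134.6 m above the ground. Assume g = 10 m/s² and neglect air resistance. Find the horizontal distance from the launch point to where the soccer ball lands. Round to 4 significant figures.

150.4 m

Components: v_x = 28.78 cos 47.42° = 19.473 m/s, v_y = 28.78 sin 47.42° = 21.192 m/s.
Vertical: 0 = 134.6 + 21.192 t − ½(10) t² ⇒ 5.000 t² − 21.192 t − 134.6 = 0.
t = [21.192 + √(449.10 + 2692.0)] / 10.00 = 7.7238 s.
Horizontal: R = v_x · t = 19.473 × 7.7238 = 150.4 m.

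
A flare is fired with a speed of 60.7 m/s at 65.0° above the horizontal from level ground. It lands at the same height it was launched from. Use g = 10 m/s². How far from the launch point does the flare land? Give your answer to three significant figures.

Components: v_x = 60.7 cos 65.0° = 25.65 m/s, v_y = 60.7 sin 65.0° = 55.01 m/s.
Time of flight (same landing height): t = 2 v_y / g = 2 × 55.01 / 10 = 11.00 s.
Range: R = v_x · t = 25.65 × 11.00 = 282 m.

282 m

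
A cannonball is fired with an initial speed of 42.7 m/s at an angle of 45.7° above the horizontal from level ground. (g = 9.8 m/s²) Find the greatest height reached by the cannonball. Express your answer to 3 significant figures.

Vertical component of launch velocity: v_y = 42.7 sin 45.7° = 30.56 m/s.
At the highest point the vertical velocity is zero, so v_y² = 2 g h_max.
h_max = (30.56)² / (2 × 9.8) = 933.9 / 19.60 = 47.6 m.

47.6 m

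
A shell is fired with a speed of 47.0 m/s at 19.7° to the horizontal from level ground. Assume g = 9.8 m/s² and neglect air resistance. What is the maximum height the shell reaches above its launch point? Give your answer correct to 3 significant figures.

12.8 m

Vertical component of launch velocity: v_y = 47.0 sin 19.7° = 15.84 m/s.
At the highest point the vertical velocity is zero, so v_y² = 2 g h_max.
h_max = (15.84)² / (2 × 9.8) = 250.9 / 19.60 = 12.8 m.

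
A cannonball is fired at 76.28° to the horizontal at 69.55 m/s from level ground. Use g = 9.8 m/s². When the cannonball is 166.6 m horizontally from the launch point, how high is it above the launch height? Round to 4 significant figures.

v_x = 69.55 cos 76.28° = 16.496 m/s, v_y0 = 69.55 sin 76.28° = 67.565 m/s.
Time to reach x = 166.6 m: t = x / v_x = 166.6 / 16.496 = 10.099 s.
y = v_y0 t − ½ g t² = 67.565×10.099 − 4.900×10.099² = 182.6 m.

182.6 m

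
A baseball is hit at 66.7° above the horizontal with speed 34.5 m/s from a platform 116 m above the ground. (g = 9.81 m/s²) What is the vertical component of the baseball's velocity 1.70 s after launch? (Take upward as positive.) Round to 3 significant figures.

Initial vertical component: v_y0 = 34.5 sin 66.7° = 31.69 m/s.
v_y(t) = v_y0 − g t = 31.69 − 9.81 × 1.70 = 15.0 m/s.

15.0 m/s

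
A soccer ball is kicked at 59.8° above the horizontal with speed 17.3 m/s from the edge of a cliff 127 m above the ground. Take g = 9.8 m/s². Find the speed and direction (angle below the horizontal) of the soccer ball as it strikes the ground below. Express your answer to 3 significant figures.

v_x = 17.3 cos 59.8° = 8.702 m/s (constant).
|v_y| at impact = √((14.95)² + 2×9.8×127) = 52.08 m/s.
Speed = √(8.702² + 52.08²) = 52.8 m/s; angle = arctan(52.08/8.702) = 80.5° below horizontal.

52.8 m/s at 80.5° below the horizontal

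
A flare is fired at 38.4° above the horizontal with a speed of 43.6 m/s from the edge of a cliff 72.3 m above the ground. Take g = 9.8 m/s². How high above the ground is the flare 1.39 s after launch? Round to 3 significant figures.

v_y0 = 43.6 sin 38.4° = 27.08 m/s.
y(t) = 72.3 + v_y0 t − ½ g t² = 72.3 + 27.08×1.39 − ½×9.8×1.39² = 100 m.

100 m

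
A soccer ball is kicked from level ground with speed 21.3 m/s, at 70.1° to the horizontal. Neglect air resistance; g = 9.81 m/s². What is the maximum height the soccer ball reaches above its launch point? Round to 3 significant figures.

20.4 m

Vertical component of launch velocity: v_y = 21.3 sin 70.1° = 20.03 m/s.
At the highest point the vertical velocity is zero, so v_y² = 2 g h_max.
h_max = (20.03)² / (2 × 9.81) = 401.2 / 19.62 = 20.4 m.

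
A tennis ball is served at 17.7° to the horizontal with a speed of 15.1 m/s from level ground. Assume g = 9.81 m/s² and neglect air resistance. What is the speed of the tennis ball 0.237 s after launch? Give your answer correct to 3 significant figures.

14.6 m/s

v_x = 15.1 cos 17.7° = 14.39 m/s (constant).
v_y(t) = 15.1 sin 17.7° − g t = 4.591 − 9.81 × 0.237 = 2.266 m/s.
Speed = √(v_x² + v_y²) = √(207.1 + 5.135) = 14.6 m/s.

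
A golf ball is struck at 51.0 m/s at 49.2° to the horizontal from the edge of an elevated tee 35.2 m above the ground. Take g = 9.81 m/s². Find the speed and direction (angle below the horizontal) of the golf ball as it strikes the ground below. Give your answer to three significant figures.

v_x = 51.0 cos 49.2° = 33.32 m/s (constant).
|v_y| at impact = √((38.61)² + 2×9.81×35.2) = 46.70 m/s.
Speed = √(33.32² + 46.70²) = 57.4 m/s; angle = arctan(46.70/33.32) = 54.5° below horizontal.

57.4 m/s at 54.5° below the horizontal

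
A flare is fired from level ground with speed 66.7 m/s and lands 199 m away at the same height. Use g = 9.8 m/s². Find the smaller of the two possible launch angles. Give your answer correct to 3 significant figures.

Level-ground range: R = v₀² sin(2θ)/g ⇒ sin 2θ = R g / v₀² = 199×9.8/66.7² = 0.4384.
2θ = arcsin(0.4384) = 26.00° or 180° − 26.00° = 154.00°.
So θ = 13.0° or θ = 77.0°.

13.0°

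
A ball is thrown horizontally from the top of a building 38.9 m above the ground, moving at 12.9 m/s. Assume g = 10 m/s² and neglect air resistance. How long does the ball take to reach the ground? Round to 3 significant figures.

The horizontal speed doesn't affect the fall. With v_y0 = 0, h = ½ g t².
t = √(2 × 38.9 / 10) = √7.780 = 2.79 s.

2.79 s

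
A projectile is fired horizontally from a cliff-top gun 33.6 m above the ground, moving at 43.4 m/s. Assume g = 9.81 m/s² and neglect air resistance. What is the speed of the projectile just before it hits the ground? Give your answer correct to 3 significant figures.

50.4 m/s

Fall time: t = √(2 × 33.6 / 9.81) = 2.617 s.
At impact: v_x = 43.4 m/s (unchanged), v_y = g t = 9.81 × 2.617 = 25.67 m/s.
Speed = √(v_x² + v_y²) = √(1884 + 658.9) = 50.4 m/s.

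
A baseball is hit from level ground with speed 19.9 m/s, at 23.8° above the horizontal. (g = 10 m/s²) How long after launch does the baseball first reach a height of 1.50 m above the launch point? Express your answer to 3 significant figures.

0.216 s

v_y0 = 19.9 sin 23.8° = 8.031 m/s.
Set y = v_y0 t − ½ g t² = 1.50: 5.000 t² − 8.031 t + 1.50 = 0.
t = [8.031 ± √(64.50 − 30.00)] / 10 = (8.031 ± 5.874) / 10, giving t = 0.216 s or t = 1.39 s.
The baseball is on the way up at the first time, so t = 0.216 s.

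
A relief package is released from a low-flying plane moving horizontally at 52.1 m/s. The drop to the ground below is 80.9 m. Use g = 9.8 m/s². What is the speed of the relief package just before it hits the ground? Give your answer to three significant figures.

Fall time: t = √(2 × 80.9 / 9.8) = 4.063 s.
At impact: v_x = 52.1 m/s (unchanged), v_y = g t = 9.8 × 4.063 = 39.82 m/s.
Speed = √(v_x² + v_y²) = √(2714 + 1586) = 65.6 m/s.

65.6 m/s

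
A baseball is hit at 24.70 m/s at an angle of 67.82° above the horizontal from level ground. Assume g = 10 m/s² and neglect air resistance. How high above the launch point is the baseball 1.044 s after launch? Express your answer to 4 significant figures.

v_y0 = 24.70 sin 67.82° = 22.872 m/s.
y(t) = v_y0 t − ½ g t² = 22.872×1.044 − 5.000×1.044² = 18.43 m.

18.43 m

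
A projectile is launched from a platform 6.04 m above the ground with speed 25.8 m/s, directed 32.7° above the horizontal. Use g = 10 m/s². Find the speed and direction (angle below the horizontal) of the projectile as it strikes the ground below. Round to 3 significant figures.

v_x = 25.8 cos 32.7° = 21.71 m/s (constant).
|v_y| at impact = √((13.94)² + 2×10×6.04) = 17.75 m/s.
Speed = √(21.71² + 17.75²) = 28.0 m/s; angle = arctan(17.75/21.71) = 39.3° below horizontal.

28.0 m/s at 39.3° below the horizontal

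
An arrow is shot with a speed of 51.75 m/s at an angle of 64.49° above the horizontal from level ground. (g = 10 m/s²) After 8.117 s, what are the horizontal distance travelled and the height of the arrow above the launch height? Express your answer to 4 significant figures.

v_x = 51.75 cos 64.49° = 22.287 m/s; v_y0 = 51.75 sin 64.49° = 46.705 m/s.
x = v_x t = 22.287 × 8.117 = 180.9 m.
y = v_y0 t − ½ g t² = 46.705×8.117 − 5.000×8.117² = 49.68 m.

x = 180.9 m, y = 49.68 m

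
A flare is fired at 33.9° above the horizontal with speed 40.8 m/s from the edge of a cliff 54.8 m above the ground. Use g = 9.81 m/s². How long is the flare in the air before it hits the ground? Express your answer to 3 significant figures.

6.39 s

Vertical component: v_y = 40.8 sin 33.9° = 22.76 m/s.
Taking up as positive with launch at y = 54.8 m, landing at y = 0: 0 = 54.8 + 22.76 t − ½(9.81) t².
Solving 4.905 t² − 22.76 t − 54.8 = 0 gives t = [22.76 + √(22.76² + 4·4.905·54.8)] / 9.810 = 6.39 s.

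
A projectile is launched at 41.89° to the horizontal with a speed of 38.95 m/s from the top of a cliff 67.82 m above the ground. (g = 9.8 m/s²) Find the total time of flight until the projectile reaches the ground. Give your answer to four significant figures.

Vertical component: v_y = 38.95 sin 41.89° = 26.007 m/s.
Taking up as positive with launch at y = 67.82 m, landing at y = 0: 0 = 67.82 + 26.007 t − ½(9.8) t².
Solving 4.900 t² − 26.007 t − 67.82 = 0 gives t = [26.007 + √(26.007² + 4·4.900·67.82)] / 9.800 = 7.224 s.

7.224 s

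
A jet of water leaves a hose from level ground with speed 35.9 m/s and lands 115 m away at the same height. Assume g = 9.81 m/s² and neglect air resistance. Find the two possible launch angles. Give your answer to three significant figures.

30.5° and 59.5°

Level-ground range: R = v₀² sin(2θ)/g ⇒ sin 2θ = R g / v₀² = 115×9.81/35.9² = 0.8753.
2θ = arcsin(0.8753) = 61.08° or 180° − 61.08° = 118.92°.
So θ = 30.5° or θ = 59.5°.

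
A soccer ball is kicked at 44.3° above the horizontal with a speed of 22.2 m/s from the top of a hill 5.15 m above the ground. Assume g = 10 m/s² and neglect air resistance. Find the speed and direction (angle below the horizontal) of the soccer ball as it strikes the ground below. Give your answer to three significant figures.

24.4 m/s at 49.4° below the horizontal

v_x = 22.2 cos 44.3° = 15.89 m/s (constant).
|v_y| at impact = √((15.50)² + 2×10×5.15) = 18.53 m/s.
Speed = √(15.89² + 18.53²) = 24.4 m/s; angle = arctan(18.53/15.89) = 49.4° below horizontal.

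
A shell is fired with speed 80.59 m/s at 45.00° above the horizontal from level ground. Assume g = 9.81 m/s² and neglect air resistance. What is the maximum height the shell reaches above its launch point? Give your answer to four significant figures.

165.5 m

Vertical component of launch velocity: v_y = 80.59 sin 45.00° = 56.986 m/s.
At the highest point the vertical velocity is zero, so v_y² = 2 g h_max.
h_max = (56.986)² / (2 × 9.81) = 3247.4 / 19.62 = 165.5 m.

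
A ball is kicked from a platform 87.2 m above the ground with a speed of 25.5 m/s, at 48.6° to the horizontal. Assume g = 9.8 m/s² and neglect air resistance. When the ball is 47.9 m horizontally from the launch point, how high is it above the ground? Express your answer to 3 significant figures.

102 m

v_x = 25.5 cos 48.6° = 16.86 m/s, v_y0 = 25.5 sin 48.6° = 19.13 m/s.
Time to reach x = 47.9 m: t = x / v_x = 47.9 / 16.86 = 2.841 s.
y = 87.2 + v_y0 t − ½ g t² = 87.2 + 19.13×2.841 − 4.900×2.841² = 102 m.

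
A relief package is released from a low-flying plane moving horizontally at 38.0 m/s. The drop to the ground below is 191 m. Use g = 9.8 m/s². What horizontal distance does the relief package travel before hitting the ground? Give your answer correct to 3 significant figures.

Initial vertical velocity is zero, so the fall time comes from h = ½ g t²: t = √(2 × 191 / 9.8) = 6.243 s.
Horizontal motion is uniform at 38.0 m/s, so x = 38.0 × 6.243 = 237 m.

237 m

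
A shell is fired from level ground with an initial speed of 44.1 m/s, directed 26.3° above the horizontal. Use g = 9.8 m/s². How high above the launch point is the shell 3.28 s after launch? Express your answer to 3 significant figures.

v_y0 = 44.1 sin 26.3° = 19.54 m/s.
y(t) = v_y0 t − ½ g t² = 19.54×3.28 − 4.900×3.28² = 11.4 m.

11.4 m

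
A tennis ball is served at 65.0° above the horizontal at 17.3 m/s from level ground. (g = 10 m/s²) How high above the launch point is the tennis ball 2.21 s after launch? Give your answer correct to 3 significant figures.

v_y0 = 17.3 sin 65.0° = 15.68 m/s.
y(t) = v_y0 t − ½ g t² = 15.68×2.21 − 5.000×2.21² = 10.2 m.

10.2 m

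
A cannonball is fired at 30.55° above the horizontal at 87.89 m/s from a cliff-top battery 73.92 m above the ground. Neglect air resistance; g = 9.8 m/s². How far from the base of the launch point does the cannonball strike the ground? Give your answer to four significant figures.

Components: v_x = 87.89 cos 30.55° = 75.690 m/s, v_y = 87.89 sin 30.55° = 44.674 m/s.
Vertical: 0 = 73.92 + 44.674 t − ½(9.8) t² ⇒ 4.900 t² − 44.674 t − 73.92 = 0.
t = [44.674 + √(1995.8 + 1448.8)] / 9.800 = 10.547 s.
Horizontal: R = v_x · t = 75.690 × 10.547 = 798.3 m.

798.3 m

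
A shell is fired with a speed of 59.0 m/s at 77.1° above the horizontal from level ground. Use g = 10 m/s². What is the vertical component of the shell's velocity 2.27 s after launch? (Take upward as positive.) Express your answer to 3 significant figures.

Initial vertical component: v_y0 = 59.0 sin 77.1° = 57.51 m/s.
v_y(t) = v_y0 − g t = 57.51 − 10 × 2.27 = 34.8 m/s.

34.8 m/s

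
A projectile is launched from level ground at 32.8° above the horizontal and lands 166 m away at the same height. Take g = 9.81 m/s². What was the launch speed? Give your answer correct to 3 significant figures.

On level ground, R = v₀² sin(2θ) / g, so v₀ = √(R g / sin 2θ).
sin(2 × 32.8°) = 0.9107.
v₀ = √(166 × 9.81 / 0.9107) = √1788 = 42.3 m/s.

42.3 m/s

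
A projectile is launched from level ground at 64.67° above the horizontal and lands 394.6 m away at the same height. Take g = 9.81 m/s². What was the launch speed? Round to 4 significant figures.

On level ground, R = v₀² sin(2θ) / g, so v₀ = √(R g / sin 2θ).
sin(2 × 64.67°) = 0.7734.
v₀ = √(394.6 × 9.81 / 0.7734) = √5005.2 = 70.75 m/s.

70.75 m/s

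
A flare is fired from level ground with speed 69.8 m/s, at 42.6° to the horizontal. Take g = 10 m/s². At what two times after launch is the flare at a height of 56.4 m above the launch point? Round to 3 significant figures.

1.40 s and 8.05 s

v_y0 = 69.8 sin 42.6° = 47.25 m/s.
Set y = v_y0 t − ½ g t² = 56.4: 5.000 t² − 47.25 t + 56.4 = 0.
t = [47.25 ± √(2233 − 1128)] / 10 = (47.25 ± 33.24) / 10, giving t = 1.40 s or t = 8.05 s.
So the flare is at 56.4 m at t = 1.40 s (rising) and t = 8.05 s (falling).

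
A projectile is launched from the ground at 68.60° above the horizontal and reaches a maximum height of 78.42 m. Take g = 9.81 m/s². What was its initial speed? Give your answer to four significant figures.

At maximum height v_y = 0, so (v₀ sin θ)² = 2 g H.
v₀ sin 68.60° = √(2 × 9.81 × 78.42) = 39.225 m/s.
v₀ = 39.225 / sin 68.60° = 39.225 / 0.9311 = 42.13 m/s.

42.13 m/s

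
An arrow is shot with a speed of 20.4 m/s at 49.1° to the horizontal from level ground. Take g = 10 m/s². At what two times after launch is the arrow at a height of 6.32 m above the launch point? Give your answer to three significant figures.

v_y0 = 20.4 sin 49.1° = 15.42 m/s.
Set y = v_y0 t − ½ g t² = 6.32: 5.000 t² − 15.42 t + 6.32 = 0.
t = [15.42 ± √(237.8 − 126.4)] / 10 = (15.42 ± 10.55) / 10, giving t = 0.487 s or t = 2.60 s.
So the arrow is at 6.32 m at t = 0.487 s (rising) and t = 2.60 s (falling).

0.487 s and 2.60 s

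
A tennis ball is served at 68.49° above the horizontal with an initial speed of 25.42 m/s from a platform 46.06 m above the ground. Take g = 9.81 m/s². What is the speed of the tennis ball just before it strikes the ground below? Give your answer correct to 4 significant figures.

v_x = 25.42 cos 68.49° = 9.3206 m/s is unchanged throughout.
For the vertical component, v_y² = v_y0² + 2 g h = (23.650)² + 2×9.81×46.06 = 1463.0, so |v_y| = 38.249 m/s.
Impact speed = √(v_x² + v_y²) = √(86.874 + 1463.0) = 39.37 m/s.

39.37 m/s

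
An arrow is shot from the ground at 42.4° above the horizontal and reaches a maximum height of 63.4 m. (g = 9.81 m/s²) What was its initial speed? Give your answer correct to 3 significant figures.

At maximum height v_y = 0, so (v₀ sin θ)² = 2 g H.
v₀ sin 42.4° = √(2 × 9.81 × 63.4) = 35.27 m/s.
v₀ = 35.27 / sin 42.4° = 35.27 / 0.6743 = 52.3 m/s.

52.3 m/s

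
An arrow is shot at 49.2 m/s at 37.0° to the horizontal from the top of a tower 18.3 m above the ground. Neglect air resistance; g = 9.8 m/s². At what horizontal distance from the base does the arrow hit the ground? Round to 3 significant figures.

Components: v_x = 49.2 cos 37.0° = 39.29 m/s, v_y = 49.2 sin 37.0° = 29.61 m/s.
Vertical: 0 = 18.3 + 29.61 t − ½(9.8) t² ⇒ 4.900 t² − 29.61 t − 18.3 = 0.
t = [29.61 + √(876.8 + 358.7)] / 9.800 = 6.608 s.
Horizontal: R = v_x · t = 39.29 × 6.608 = 260 m.

260 m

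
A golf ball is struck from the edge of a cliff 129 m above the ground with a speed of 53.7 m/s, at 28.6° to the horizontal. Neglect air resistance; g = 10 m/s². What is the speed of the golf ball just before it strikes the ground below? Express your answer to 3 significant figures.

73.9 m/s

v_x = 53.7 cos 28.6° = 47.15 m/s is unchanged throughout.
For the vertical component, v_y² = v_y0² + 2 g h = (25.71)² + 2×10×129 = 3241, so |v_y| = 56.93 m/s.
Impact speed = √(v_x² + v_y²) = √(2223 + 3241) = 73.9 m/s.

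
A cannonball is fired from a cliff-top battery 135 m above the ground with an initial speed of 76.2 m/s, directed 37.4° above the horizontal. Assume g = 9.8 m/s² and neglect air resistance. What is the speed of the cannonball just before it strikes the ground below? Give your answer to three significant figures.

91.9 m/s

v_x = 76.2 cos 37.4° = 60.53 m/s is unchanged throughout.
For the vertical component, v_y² = v_y0² + 2 g h = (46.28)² + 2×9.8×135 = 4788, so |v_y| = 69.20 m/s.
Impact speed = √(v_x² + v_y²) = √(3664 + 4788) = 91.9 m/s.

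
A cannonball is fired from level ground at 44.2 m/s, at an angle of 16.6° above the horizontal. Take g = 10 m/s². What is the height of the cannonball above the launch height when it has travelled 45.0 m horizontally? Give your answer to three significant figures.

v_x = 44.2 cos 16.6° = 42.36 m/s, v_y0 = 44.2 sin 16.6° = 12.63 m/s.
Time to reach x = 45.0 m: t = x / v_x = 45.0 / 42.36 = 1.062 s.
y = v_y0 t − ½ g t² = 12.63×1.062 − 5.000×1.062² = 7.77 m.

7.77 m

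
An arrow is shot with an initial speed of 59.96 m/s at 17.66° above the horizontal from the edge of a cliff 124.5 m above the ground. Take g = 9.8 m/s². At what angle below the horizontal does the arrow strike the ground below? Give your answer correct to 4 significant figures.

v_x = 59.96 cos 17.66° = 57.134 m/s.
At impact |v_y| = √(v_y0² + 2 g h) = √(18.190² + 2×9.8×124.5) = 52.641 m/s.
Angle below horizontal = arctan(|v_y| / v_x) = arctan(52.641 / 57.134) = 42.66°.

42.66°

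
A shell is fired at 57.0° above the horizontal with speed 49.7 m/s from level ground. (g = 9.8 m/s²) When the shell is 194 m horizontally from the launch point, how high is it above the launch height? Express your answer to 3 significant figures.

47.0 m

v_x = 49.7 cos 57.0° = 27.07 m/s, v_y0 = 49.7 sin 57.0° = 41.68 m/s.
Time to reach x = 194 m: t = x / v_x = 194 / 27.07 = 7.167 s.
y = v_y0 t − ½ g t² = 41.68×7.167 − 4.900×7.167² = 47.0 m.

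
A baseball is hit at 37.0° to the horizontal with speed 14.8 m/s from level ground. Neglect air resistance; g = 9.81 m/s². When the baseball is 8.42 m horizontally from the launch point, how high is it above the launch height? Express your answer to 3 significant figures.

3.86 m

v_x = 14.8 cos 37.0° = 11.82 m/s, v_y0 = 14.8 sin 37.0° = 8.907 m/s.
Time to reach x = 8.42 m: t = x / v_x = 8.42 / 11.82 = 0.7124 s.
y = v_y0 t − ½ g t² = 8.907×0.7124 − 4.905×0.7124² = 3.86 m.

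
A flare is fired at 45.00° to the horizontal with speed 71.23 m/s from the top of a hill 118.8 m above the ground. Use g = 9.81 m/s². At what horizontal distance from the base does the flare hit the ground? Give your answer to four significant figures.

616.8 m

Components: v_x = 71.23 cos 45.00° = 50.367 m/s, v_y = 71.23 sin 45.00° = 50.367 m/s.
Vertical: 0 = 118.8 + 50.367 t − ½(9.81) t² ⇒ 4.905 t² − 50.367 t − 118.8 = 0.
t = [50.367 + √(2536.8 + 2330.9)] / 9.810 = 12.246 s.
Horizontal: R = v_x · t = 50.367 × 12.246 = 616.8 m.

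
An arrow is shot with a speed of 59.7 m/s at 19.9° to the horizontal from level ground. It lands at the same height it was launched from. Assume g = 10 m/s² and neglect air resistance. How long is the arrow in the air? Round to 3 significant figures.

4.06 s

Vertical component: v_y = 59.7 sin 19.9° = 20.32 m/s.
For a projectile landing at launch height, time of flight is t = 2 v_y / g = 2 × 20.32 / 10 = 4.06 s.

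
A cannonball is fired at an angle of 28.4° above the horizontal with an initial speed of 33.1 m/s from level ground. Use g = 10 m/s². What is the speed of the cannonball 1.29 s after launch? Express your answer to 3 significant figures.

v_x = 33.1 cos 28.4° = 29.12 m/s (constant).
v_y(t) = 33.1 sin 28.4° − g t = 15.74 − 10 × 1.29 = 2.840 m/s.
Speed = √(v_x² + v_y²) = √(848.0 + 8.066) = 29.3 m/s.

29.3 m/s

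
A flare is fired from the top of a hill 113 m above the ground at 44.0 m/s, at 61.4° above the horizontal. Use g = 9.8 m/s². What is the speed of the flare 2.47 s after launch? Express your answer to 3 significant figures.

v_x = 44.0 cos 61.4° = 21.06 m/s (constant).
v_y(t) = 44.0 sin 61.4° − g t = 38.63 − 9.8 × 2.47 = 14.42 m/s.
Speed = √(v_x² + v_y²) = √(443.5 + 207.9) = 25.5 m/s.

25.5 m/s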